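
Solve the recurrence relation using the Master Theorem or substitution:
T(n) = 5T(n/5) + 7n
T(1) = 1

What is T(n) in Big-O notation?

By Master Theorem: a=5, b=5, f(n)=7n. Since log_5(5) = 1 and f(n) = Θ(n^1), Case 2 applies. T(n) = O(n log n).

Answer: O(n log n)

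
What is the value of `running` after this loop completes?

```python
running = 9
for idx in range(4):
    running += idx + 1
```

Start at 9, add 1 to 4 = 19
`running` takes the values: 9 → 10 → 12 → 15 → 19

Answer: 19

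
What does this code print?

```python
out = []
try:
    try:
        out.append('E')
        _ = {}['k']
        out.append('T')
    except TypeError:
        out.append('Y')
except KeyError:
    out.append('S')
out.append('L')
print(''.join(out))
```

Execution trace: 'E' (try body) → 'S' (outer except KeyError) → 'L' (after the try/except). Output: ESL

Answer: ESL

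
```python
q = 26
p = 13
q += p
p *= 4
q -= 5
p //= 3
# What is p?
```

Trace:
`q = 26` → q = 26
`p = 13` → p = 13
`q += p` → q = 39
`p *= 4` → p = 52
`q -= 5` → q = 34
`p //= 3` → p = 17
So p = 17

Answer: 17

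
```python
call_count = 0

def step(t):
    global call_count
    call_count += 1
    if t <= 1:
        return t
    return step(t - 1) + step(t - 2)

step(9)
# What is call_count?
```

Calls(t) = 1 + Calls(t-1) + Calls(t-2); Calls(0)=Calls(1)=1. For t=9 this gives 109.

Answer: 109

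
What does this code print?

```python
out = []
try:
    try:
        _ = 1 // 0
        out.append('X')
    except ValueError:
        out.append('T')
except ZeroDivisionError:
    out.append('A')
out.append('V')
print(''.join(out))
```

Execution trace: 'A' (outer except ZeroDivisionError) → 'V' (after the try/except). Output: AV

Answer: AV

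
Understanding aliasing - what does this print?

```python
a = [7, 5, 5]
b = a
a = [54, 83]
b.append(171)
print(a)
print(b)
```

Key concept: rebinding vs mutation: a is rebound to a new list, b still points at the original.
Step by step:
`a = [7, 5, 5]` → a = [7, 5, 5]
`b = a` → b = [7, 5, 5] (same object as a)
`a = [54, 83]` → a = [54, 83]
`b.append(171)` → b = [7, 5, 5, 171]
`print(a)` → prints [54, 83]
`print(b)` → prints [7, 5, 5, 171]

Answer:
[54, 83]
[7, 5, 5, 171]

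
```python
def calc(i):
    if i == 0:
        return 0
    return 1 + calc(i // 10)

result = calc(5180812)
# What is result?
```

Count of digits of 5180812: 7

Answer: 7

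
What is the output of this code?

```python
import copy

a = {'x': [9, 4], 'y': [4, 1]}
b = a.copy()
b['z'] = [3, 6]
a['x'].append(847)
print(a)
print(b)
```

Key concept: shallow copy of dict with mutable values.
Step by step:
`a = {'x': [9, 4], 'y': [4, 1]}` → a = {'x': [9, 4], 'y': [4, 1]}
`b = a.copy()` → b = {'x': [9, 4], 'y': [4, 1]}
`b['z'] = [3, 6]` → b = {'x': [9, 4], 'y': [4, 1], 'z': [3, 6]}
`a['x'].append(847)` → a = {'x': [9, 4, 847], 'y': [4, 1]}; b = {'x': [9, 4, 847], 'y': [4, 1], 'z': [3, 6]}
`print(a)` → prints {'x': [9, 4, 847], 'y': [4, 1]}
`print(b)` → prints {'x': [9, 4, 847], 'y': [4, 1], 'z': [3, 6]}

Answer:
{'x': [9, 4, 847], 'y': [4, 1]}
{'x': [9, 4, 847], 'y': [4, 1], 'z': [3, 6]}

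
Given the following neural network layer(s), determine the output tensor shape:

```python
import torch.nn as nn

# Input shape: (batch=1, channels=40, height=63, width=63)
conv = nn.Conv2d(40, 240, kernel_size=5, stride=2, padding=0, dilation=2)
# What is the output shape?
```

Input: (1, 40, 63, 63) -> Output: (1, 240, 28, 28)

Answer: (1, 240, 28, 28)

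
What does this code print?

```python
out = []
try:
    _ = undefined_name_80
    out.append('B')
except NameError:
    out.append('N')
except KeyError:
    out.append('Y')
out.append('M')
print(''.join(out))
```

Execution trace: 'N' (except NameError) → 'M' (after the try/except). Output: NM

Answer: NM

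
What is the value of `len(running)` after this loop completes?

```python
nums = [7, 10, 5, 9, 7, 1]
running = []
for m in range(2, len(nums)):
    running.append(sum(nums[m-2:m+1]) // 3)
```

Number of 3-element averages
`running` takes the values: [] → [7] → [7, 8] → [7, 8, 7] → [7, 8, 7, 5]
So `len(running)` = 4

Answer: 4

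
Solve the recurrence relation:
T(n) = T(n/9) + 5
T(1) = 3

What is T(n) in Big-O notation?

Each step divides n by 9 and adds 5. After log_9(n) steps we reach T(1)=3. So T(n) = 5·log_9(n) + 3 = O(log n).

Answer: O(log n)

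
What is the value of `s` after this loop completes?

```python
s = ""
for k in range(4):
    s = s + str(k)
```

Concatenate digits 0 to 3
`s` takes the values: "" → "0" → "01" → "012" → "0123"

Answer: "0123"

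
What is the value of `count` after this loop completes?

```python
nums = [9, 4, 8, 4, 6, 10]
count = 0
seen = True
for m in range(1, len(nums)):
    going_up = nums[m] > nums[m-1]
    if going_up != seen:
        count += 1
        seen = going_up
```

Count direction changes in [9, 4, 8, 4, 6, 10]
`count` takes the values: 0 → 1 → 2 → 3 → 4

Answer: 4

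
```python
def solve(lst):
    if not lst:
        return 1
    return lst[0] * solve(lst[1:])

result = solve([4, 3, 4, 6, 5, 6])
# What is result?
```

Product over [4, 3, 4, 6, 5, 6] = 4 * 3 * 4 * 6 * 5 * 6 = 8640

Answer: 8640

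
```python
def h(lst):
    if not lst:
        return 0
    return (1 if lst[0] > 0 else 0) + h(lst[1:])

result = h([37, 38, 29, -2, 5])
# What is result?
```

Count of positive elements in [37, 38, 29, -2, 5] = 4

Answer: 4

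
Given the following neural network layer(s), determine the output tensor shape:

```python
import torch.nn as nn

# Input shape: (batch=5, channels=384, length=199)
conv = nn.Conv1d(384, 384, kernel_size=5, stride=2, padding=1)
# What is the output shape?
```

Input: (5, 384, 199) -> Output: (5, 384, 99)

Answer: (5, 384, 99)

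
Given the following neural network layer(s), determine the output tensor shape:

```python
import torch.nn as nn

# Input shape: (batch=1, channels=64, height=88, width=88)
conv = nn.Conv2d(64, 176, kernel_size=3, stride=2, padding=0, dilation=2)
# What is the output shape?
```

Input: (1, 64, 88, 88) -> Output: (1, 176, 42, 42)

Answer: (1, 176, 42, 42)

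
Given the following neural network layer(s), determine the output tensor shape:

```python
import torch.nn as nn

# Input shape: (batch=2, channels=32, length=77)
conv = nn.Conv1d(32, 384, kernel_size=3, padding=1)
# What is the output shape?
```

Input: (2, 32, 77) -> Output: (2, 384, 77)

Answer: (2, 384, 77)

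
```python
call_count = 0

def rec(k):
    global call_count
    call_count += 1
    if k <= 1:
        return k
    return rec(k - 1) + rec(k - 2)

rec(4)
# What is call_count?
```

Calls(k) = 1 + Calls(k-1) + Calls(k-2); Calls(0)=Calls(1)=1. For k=4 this gives 9.

Answer: 9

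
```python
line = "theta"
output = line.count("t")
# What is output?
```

Trace:
`line = "theta"` → line = 'theta'
`output = line.count("t")` → output = 2
So output = 2

Answer: 2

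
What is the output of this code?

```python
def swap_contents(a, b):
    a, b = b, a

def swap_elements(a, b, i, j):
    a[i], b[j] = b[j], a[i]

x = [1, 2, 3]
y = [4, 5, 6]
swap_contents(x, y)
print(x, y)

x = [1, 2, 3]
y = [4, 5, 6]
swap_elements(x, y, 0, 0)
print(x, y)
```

Key concept: parameter rebinding vs mutation.
Step by step:
`x = [1, 2, 3]` → x = [1, 2, 3]
`y = [4, 5, 6]` → y = [4, 5, 6]
`swap_contents(x, y)` → no visible change to tracked variables
`print(x, y)` → prints [1, 2, 3] [4, 5, 6]
`x = [1, 2, 3]` → x = [1, 2, 3]
`y = [4, 5, 6]` → y = [4, 5, 6]
`swap_elements(x, y, 0, 0)` → x = [4, 2, 3]; y = [1, 5, 6]
`print(x, y)` → prints [4, 2, 3] [1, 5, 6]

Answer:
[1, 2, 3] [4, 5, 6]
[4, 2, 3] [1, 5, 6]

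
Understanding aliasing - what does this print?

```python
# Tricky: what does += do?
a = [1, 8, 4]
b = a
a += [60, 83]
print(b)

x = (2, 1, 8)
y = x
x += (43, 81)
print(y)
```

Key concept: += behavior differs for mutable vs immutable.
Step by step:
`a = [1, 8, 4]` → a = [1, 8, 4]
`b = a` → b = [1, 8, 4] (same object as a)
`a += [60, 83]` → a = [1, 8, 4, 60, 83] (same object as b); b = [1, 8, 4, 60, 83] (same object as a)
`print(b)` → prints [1, 8, 4, 60, 83]
`x = (2, 1, 8)` → x = (2, 1, 8)
`y = x` → y = (2, 1, 8)
`x += (43, 81)` → x = (2, 1, 8, 43, 81)
`print(y)` → prints (2, 1, 8)

Answer:
[1, 8, 4, 60, 83]
(2, 1, 8)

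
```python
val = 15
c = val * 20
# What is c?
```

Trace:
`val = 15` → val = 15
`c = val * 20` → c = 300
So c = 300

Answer: 300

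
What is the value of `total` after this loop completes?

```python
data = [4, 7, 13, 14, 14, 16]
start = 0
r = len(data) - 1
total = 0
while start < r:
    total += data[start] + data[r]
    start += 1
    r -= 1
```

Sum of pairs from ends
`total` takes the values: 0 → 20 → 41 → 68

Answer: 68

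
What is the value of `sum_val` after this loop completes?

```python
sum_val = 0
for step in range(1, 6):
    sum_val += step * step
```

Sum of squares 1² to 5² = 55
`sum_val` takes the values: 0 → 1 → 5 → 14 → 30 → 55

Answer: 55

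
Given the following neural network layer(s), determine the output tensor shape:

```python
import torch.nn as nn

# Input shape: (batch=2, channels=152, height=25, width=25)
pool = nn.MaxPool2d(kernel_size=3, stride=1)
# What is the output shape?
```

Input: (2, 152, 25, 25) -> Output: (2, 152, 23, 23)

Answer: (2, 152, 23, 23)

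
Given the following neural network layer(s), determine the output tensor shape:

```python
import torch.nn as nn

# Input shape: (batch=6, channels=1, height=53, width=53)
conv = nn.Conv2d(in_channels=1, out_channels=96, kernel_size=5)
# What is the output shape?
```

Input: (6, 1, 53, 53) -> Output: (6, 96, 49, 49)

Answer: (6, 96, 49, 49)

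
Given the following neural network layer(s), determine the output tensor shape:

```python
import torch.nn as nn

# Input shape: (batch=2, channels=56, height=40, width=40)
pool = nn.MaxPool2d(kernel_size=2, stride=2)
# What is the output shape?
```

Input: (2, 56, 40, 40) -> Output: (2, 56, 20, 20)

Answer: (2, 56, 20, 20)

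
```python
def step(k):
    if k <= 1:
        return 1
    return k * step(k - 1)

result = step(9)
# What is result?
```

step(9) = 9 * 8 * 7 * 6 * 5 * 4 * 3 * 2 * 1 = 362880

Answer: 362880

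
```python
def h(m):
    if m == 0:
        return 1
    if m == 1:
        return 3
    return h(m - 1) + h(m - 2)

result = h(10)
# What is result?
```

Build up from base cases: h(0)=1, h(1)=3, h(2)=4, h(3)=7, h(4)=11, h(5)=18, h(6)=29, ..., h(10)=199

Answer: 199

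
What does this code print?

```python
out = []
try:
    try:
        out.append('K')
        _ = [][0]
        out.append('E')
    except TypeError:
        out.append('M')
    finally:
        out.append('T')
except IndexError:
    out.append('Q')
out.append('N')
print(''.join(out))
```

Execution trace: 'K' (try body) → 'T' (finally) → 'Q' (outer except IndexError) → 'N' (after the try/except). Output: KTQN

Answer: KTQN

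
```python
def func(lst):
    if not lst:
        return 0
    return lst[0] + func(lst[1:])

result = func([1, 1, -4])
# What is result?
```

1 + 1 + (-4) + 0 = -2

Answer: -2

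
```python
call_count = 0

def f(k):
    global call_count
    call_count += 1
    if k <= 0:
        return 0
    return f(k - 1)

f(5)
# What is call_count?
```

Linear recursion stepping by 1: 6 calls from k=5 down to ≤0.

Answer: 6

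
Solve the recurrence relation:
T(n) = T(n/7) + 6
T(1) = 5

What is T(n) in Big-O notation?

Each step divides n by 7 and adds 6. After log_7(n) steps we reach T(1)=5. So T(n) = 6·log_7(n) + 5 = O(log n).

Answer: O(log n)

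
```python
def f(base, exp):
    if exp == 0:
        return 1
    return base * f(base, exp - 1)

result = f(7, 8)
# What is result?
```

f(7, 8) = 7 * 7 * 7 * 7 * 7 * 7 * 7 * 7 = 5764801

Answer: 5764801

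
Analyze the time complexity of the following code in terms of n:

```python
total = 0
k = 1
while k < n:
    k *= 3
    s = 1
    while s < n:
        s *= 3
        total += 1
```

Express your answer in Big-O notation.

Each loop level contributes: log n × log n. Multiplying the contributions gives O(log² n).

Answer: O(log² n)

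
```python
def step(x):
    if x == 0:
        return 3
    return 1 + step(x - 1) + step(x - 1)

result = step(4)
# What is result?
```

step(x) = 1 + 2·step(x-1), step(0)=3. Closed form: (3+1)·2^4 - 1 = 63.

Answer: 63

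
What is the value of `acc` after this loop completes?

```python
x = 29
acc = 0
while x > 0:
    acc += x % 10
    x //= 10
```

Sum digits of 29
`acc` takes the values: 0 → 9 → 11

Answer: 11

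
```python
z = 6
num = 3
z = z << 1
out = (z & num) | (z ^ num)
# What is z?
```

Trace:
`z = 6` → z = 6
`num = 3` → num = 3
`z = z << 1` → z = 12
`out = (z & num) | (z ^ num)` → out = 15
So z = 12

Answer: 12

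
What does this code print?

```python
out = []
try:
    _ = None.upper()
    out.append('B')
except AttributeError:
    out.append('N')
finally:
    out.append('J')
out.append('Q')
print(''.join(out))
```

Execution trace: 'N' (except AttributeError) → 'J' (finally) → 'Q' (after the try/except). Output: NJQ

Answer: NJQ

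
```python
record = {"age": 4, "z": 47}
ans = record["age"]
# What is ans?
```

Trace:
`record = {"age": 4, "z": 47}` → record = {'age': 4, 'z': 47}
`ans = record["age"]` → ans = 4
So ans = 4

Answer: 4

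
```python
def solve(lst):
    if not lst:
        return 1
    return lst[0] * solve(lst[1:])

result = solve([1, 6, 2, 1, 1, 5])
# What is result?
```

Product over [1, 6, 2, 1, 1, 5] = 1 * 6 * 2 * 1 * 1 * 5 = 60

Answer: 60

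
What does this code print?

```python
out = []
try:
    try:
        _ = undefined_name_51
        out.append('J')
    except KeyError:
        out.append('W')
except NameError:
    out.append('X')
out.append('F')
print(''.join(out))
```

Execution trace: 'X' (outer except NameError) → 'F' (after the try/except). Output: XF

Answer: XF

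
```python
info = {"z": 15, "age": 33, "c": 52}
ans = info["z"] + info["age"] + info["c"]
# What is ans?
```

Trace:
`info = {"z": 15, "age": 33, "c": 52}` → info = {'z': 15, 'age': 33, 'c': 52}
`ans = info["z"] + info["age"] + info["c"]` → ans = 100
So ans = 100

Answer: 100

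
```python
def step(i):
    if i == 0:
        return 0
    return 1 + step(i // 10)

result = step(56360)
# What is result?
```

Count of digits of 56360: 5

Answer: 5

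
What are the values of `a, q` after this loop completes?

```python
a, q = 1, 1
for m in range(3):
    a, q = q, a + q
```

Fibonacci: after 3 iterations
`a, q` takes the values: (1, 1) → (1, 2) → (2, 3) → (3, 5)

Answer: 3, 5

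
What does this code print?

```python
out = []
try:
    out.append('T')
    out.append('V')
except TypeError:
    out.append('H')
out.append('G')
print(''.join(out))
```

Execution trace: 'T' (try body) → 'V' (try body, no exception) → 'G' (after the try/except). Output: TVG

Answer: TVG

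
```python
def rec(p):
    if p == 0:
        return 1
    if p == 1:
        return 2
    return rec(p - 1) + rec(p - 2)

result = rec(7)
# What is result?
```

Build up from base cases: rec(0)=1, rec(1)=2, rec(2)=3, rec(3)=5, rec(4)=8, rec(5)=13, rec(6)=21, ..., rec(7)=34

Answer: 34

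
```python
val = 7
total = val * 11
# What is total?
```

Trace:
`val = 7` → val = 7
`total = val * 11` → total = 77
So total = 77

Answer: 77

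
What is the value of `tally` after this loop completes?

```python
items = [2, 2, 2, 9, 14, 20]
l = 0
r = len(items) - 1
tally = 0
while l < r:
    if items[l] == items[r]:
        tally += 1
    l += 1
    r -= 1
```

Count matching pairs from ends
`tally` takes the values: 0

Answer: 0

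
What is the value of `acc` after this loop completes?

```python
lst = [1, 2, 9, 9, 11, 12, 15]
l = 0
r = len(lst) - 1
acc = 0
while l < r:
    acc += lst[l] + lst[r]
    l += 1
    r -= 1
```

Sum of pairs from ends
`acc` takes the values: 0 → 16 → 30 → 50

Answer: 50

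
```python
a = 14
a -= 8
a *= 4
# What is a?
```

Trace:
`a = 14` → a = 14
`a -= 8` → a = 6
`a *= 4` → a = 24
So a = 24

Answer: 24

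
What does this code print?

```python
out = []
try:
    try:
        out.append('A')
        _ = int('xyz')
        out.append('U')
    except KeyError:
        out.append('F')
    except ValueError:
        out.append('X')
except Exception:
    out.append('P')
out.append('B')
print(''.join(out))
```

Execution trace: 'A' (inner try body) → 'X' (inner except ValueError) → 'B' (after the try/except). Output: AXB

Answer: AXB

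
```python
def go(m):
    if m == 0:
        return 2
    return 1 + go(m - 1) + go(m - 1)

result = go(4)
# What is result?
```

go(m) = 1 + 2·go(m-1), go(0)=2. Closed form: (2+1)·2^4 - 1 = 47.

Answer: 47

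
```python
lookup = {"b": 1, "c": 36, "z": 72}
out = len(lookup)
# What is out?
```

Trace:
`lookup = {"b": 1, "c": 36, "z": 72}` → lookup = {'b': 1, 'c': 36, 'z': 72}
`out = len(lookup)` → out = 3
So out = 3

Answer: 3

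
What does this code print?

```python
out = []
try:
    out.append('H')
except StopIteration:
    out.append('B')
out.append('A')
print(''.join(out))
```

Execution trace: 'H' (try body, no exception) → 'A' (after the try/except). Output: HA

Answer: HA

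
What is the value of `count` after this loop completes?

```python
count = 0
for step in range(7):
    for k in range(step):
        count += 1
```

Triangle number: 0+1+2+...+6
`count` takes the values: 0 → 1 → 2 → 3 → 4 → 5 → 6 → 7 → 8 → 9 → 10 → 11 → 12 → 13 → 14 → 15 → 16 → 17 → 18 → 19 → 20 → 21

Answer: 21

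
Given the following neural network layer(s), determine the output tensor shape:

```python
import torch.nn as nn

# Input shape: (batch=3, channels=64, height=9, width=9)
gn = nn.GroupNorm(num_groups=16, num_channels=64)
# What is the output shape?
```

Input: (3, 64, 9, 9) -> Output: (3, 64, 9, 9)

Answer: (3, 64, 9, 9)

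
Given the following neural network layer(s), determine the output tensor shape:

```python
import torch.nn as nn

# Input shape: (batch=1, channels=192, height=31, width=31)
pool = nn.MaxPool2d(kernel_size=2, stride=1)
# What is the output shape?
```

Input: (1, 192, 31, 31) -> Output: (1, 192, 30, 30)

Answer: (1, 192, 30, 30)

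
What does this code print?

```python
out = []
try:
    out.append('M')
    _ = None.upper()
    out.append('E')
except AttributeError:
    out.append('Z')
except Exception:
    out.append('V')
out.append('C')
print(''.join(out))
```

Execution trace: 'M' (try body) → 'Z' (except AttributeError) → 'C' (after the try/except). Output: MZC

Answer: MZC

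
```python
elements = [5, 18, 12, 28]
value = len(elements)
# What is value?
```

Trace:
`elements = [5, 18, 12, 28]` → elements = [5, 18, 12, 28]
`value = len(elements)` → value = 4
So value = 4

Answer: 4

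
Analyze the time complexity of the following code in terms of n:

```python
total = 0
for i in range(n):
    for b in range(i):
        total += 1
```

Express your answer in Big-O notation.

Each loop level contributes: n × n. Multiplying the contributions gives O(n^2).

Answer: O(n^2)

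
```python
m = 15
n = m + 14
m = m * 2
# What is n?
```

Trace:
`m = 15` → m = 15
`n = m + 14` → n = 29
`m = m * 2` → m = 30
So n = 29

Answer: 29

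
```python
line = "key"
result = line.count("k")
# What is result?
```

Trace:
`line = "key"` → line = 'key'
`result = line.count("k")` → result = 1
So result = 1

Answer: 1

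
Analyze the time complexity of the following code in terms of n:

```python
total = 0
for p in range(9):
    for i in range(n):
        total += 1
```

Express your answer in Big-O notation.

Each loop level contributes: 1 × n. Multiplying the contributions gives O(n).

Answer: O(n)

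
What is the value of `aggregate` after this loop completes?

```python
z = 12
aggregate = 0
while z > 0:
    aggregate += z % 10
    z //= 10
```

Sum digits of 12
`aggregate` takes the values: 0 → 2 → 3

Answer: 3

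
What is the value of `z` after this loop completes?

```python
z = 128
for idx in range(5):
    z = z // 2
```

Halve 5 times: 128 // 2^5 = 4
`z` takes the values: 128 → 64 → 32 → 16 → 8 → 4

Answer: 4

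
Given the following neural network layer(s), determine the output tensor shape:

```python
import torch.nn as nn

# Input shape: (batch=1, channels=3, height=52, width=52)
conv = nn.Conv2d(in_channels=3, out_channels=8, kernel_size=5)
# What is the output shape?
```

Input: (1, 3, 52, 52) -> Output: (1, 8, 48, 48)

Answer: (1, 8, 48, 48)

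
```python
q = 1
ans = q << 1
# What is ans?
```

Trace:
`q = 1` → q = 1
`ans = q << 1` → ans = 2
So ans = 2

Answer: 2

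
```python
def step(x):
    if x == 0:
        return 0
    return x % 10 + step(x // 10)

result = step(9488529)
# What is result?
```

Sum of digits of 9488529: 9 + 2 + 5 + 8 + 8 + 4 + 9 = 45

Answer: 45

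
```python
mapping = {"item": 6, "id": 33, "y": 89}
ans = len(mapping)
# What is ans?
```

Trace:
`mapping = {"item": 6, "id": 33, "y": 89}` → mapping = {'item': 6, 'id': 33, 'y': 89}
`ans = len(mapping)` → ans = 3
So ans = 3

Answer: 3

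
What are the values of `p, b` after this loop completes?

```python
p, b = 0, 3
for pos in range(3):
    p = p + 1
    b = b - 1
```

p goes 0→3, b goes 3→0
`p, b` takes the values: (0, 3) → (1, 3) → (1, 2) → (2, 2) → (2, 1) → (3, 1) → (3, 0)

Answer: 3, 0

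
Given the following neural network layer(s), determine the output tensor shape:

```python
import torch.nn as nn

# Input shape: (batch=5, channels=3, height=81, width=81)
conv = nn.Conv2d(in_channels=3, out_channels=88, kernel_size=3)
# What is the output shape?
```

Input: (5, 3, 81, 81) -> Output: (5, 88, 79, 79)

Answer: (5, 88, 79, 79)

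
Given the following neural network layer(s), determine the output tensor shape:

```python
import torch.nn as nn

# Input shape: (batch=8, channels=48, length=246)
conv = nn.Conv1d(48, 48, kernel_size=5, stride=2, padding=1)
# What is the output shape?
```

Input: (8, 48, 246) -> Output: (8, 48, 122)

Answer: (8, 48, 122)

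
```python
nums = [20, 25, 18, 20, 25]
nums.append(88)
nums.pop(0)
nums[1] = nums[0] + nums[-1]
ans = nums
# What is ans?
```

Trace:
`nums = [20, 25, 18, 20, 25]` → nums = [20, 25, 18, 20, 25]
`nums.append(88)` → nums = [20, 25, 18, 20, 25, 88]
`nums.pop(0)` → nums = [25, 18, 20, 25, 88]
`nums[1] = nums[0] + nums[-1]` → nums = [25, 113, 20, 25, 88]
`ans = nums` → ans = [25, 113, 20, 25, 88]
So ans = [25, 113, 20, 25, 88]

Answer: [25, 113, 20, 25, 88]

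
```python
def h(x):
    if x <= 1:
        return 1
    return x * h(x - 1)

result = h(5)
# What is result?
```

h(5) = 5 * 4 * 3 * 2 * 1 = 120

Answer: 120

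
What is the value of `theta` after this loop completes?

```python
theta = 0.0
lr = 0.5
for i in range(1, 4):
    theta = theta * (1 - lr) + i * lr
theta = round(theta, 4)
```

Moving average with lr=0.5
`theta` takes the values: 0.0 → 0.5 → 1.25 → 2.125

Answer: 2.125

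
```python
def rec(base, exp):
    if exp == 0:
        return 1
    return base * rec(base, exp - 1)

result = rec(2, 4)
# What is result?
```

rec(2, 4) = 2 * 2 * 2 * 2 = 16

Answer: 16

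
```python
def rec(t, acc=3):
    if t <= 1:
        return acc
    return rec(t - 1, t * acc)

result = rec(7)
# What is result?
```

Accumulator trace (n, acc): (7, 3) -> (6, 21) -> (5, 126) -> (4, 630) -> (3, 2520) -> (2, 7560) -> (1, 15120) -> return 15120

Answer: 15120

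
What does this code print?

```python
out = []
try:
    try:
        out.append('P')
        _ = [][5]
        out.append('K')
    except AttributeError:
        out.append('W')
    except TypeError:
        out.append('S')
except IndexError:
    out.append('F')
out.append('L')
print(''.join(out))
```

Execution trace: 'P' (inner try body) → 'F' (outer except IndexError) → 'L' (after the try/except). Output: PFL

Answer: PFL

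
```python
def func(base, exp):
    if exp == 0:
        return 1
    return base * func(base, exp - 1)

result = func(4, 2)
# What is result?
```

func(4, 2) = 4 * 4 = 16

Answer: 16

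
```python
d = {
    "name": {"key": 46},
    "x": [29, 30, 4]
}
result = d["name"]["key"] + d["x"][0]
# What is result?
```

Trace:
`d = { ...` → d = {'name': {'key': 46}, 'x': [29, 30, 4]}
`result = d["name"]["key"] + d["x"][0]` → result = 75
So result = 75

Answer: 75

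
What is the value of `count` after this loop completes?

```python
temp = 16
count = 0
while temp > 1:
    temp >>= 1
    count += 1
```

Count right shifts until 1
`count` takes the values: 0 → 1 → 2 → 3 → 4

Answer: 4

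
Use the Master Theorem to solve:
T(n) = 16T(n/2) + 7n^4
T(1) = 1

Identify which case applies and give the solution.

a=16, b=2, f(n)=7n^4. log_2(16) = 4. Since c=4 = 4, Case 2 applies: T(n) = Θ(n^log_b(a) · log n) = O(n^4 log n).

Answer: O(n^4 log n) - Case 2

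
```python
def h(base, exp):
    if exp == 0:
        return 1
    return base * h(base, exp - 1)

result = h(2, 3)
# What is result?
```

h(2, 3) = 2 * 2 * 2 = 8

Answer: 8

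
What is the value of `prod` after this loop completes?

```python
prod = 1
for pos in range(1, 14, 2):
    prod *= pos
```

Product of 1, 3, 5, ... up to 13
`prod` takes the values: 1 → 3 → 15 → 105 → 945 → 10395 → 135135

Answer: 135135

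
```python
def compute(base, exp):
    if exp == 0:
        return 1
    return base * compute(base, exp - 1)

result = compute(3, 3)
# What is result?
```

compute(3, 3) = 3 * 3 * 3 = 27

Answer: 27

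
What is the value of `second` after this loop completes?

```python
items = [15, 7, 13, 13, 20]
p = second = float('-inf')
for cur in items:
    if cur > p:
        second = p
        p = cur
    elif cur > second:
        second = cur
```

Second largest (with repeats) in [15, 7, 13, 13, 20]
`second` takes the values: -inf → 7 → 13 → 15

Answer: 15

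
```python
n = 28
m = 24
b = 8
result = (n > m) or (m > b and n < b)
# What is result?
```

Trace:
`n = 28` → n = 28
`m = 24` → m = 24
`b = 8` → b = 8
`result = (n > m) or (m > b and n < b)` → result = True
So result = True

Answer: True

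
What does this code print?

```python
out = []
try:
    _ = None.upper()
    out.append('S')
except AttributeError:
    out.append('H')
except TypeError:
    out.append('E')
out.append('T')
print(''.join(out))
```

Execution trace: 'H' (except AttributeError) → 'T' (after the try/except). Output: HT

Answer: HT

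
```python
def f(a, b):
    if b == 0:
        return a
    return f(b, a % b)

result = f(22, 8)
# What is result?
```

f(22, 8) -> f(8, 6) -> f(6, 2) -> f(2, 0) -> 2

Answer: 2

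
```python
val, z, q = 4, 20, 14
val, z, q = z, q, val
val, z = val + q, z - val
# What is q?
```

Trace:
`val, z, q = 4, 20, 14` → val = 4; z = 20; q = 14
`val, z, q = z, q, val` → val = 20; z = 14; q = 4
`val, z = val + q, z - val` → val = 24; z = -6
So q = 4

Answer: 4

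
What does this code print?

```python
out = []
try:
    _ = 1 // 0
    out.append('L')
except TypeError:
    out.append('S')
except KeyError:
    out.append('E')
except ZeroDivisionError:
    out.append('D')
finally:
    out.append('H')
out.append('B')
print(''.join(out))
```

Execution trace: 'D' (except ZeroDivisionError) → 'H' (finally) → 'B' (after the try/except). Output: DHB

Answer: DHB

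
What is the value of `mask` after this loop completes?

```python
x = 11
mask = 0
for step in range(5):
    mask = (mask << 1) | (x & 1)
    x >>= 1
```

Reverse lowest 5 bits of 11
`mask` takes the values: 0 → 1 → 3 → 6 → 13 → 26

Answer: 26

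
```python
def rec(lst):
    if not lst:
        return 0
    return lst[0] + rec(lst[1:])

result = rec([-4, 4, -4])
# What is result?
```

(-4) + 4 + (-4) + 0 = -4

Answer: -4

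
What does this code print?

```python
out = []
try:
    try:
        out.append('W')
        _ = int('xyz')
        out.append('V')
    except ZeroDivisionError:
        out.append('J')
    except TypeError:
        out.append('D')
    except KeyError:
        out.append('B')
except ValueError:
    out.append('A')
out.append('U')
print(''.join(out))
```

Execution trace: 'W' (try body) → 'A' (outer except ValueError) → 'U' (after the try/except). Output: WAU

Answer: WAU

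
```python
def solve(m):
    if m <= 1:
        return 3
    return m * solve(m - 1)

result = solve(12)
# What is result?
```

solve(12) = 12 * 11 * 10 * 9 * 8 * 7 * 6 * 5 * 4 * 3 * 2 * 3 = 1437004800

Answer: 1437004800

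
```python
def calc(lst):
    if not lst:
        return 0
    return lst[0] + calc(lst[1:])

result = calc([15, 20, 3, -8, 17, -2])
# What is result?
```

15 + 20 + 3 + (-8) + 17 + (-2) + 0 = 45

Answer: 45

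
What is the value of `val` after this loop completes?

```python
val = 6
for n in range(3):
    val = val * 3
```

Multiply by 3, 3 times: 6 * 3^3 = 162
`val` takes the values: 6 → 18 → 54 → 162

Answer: 162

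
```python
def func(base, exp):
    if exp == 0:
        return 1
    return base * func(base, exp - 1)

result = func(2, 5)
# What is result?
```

func(2, 5) = 2 * 2 * 2 * 2 * 2 = 32

Answer: 32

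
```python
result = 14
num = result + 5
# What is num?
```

Trace:
`result = 14` → result = 14
`num = result + 5` → num = 19
So num = 19

Answer: 19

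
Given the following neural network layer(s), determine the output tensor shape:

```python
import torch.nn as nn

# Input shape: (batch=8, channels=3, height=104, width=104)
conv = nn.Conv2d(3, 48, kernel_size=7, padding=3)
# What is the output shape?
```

Input: (8, 3, 104, 104) -> Output: (8, 48, 104, 104)

Answer: (8, 48, 104, 104)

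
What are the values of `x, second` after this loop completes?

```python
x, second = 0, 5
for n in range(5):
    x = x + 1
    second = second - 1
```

x goes 0→5, second goes 5→0
`x, second` takes the values: (0, 5) → (1, 5) → (1, 4) → (2, 4) → (2, 3) → (3, 3) → (3, 2) → (4, 2) → (4, 1) → (5, 1) → (5, 0)

Answer: 5, 0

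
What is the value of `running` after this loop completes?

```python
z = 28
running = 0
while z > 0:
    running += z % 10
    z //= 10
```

Sum digits of 28
`running` takes the values: 0 → 8 → 10

Answer: 10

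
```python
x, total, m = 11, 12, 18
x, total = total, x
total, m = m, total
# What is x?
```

Trace:
`x, total, m = 11, 12, 18` → x = 11; total = 12; m = 18
`x, total = total, x` → x = 12; total = 11
`total, m = m, total` → total = 18; m = 11
So x = 12

Answer: 12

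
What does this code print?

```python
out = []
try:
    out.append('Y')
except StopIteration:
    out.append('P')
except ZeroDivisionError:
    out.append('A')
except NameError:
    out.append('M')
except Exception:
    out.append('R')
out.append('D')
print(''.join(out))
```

Execution trace: 'Y' (try body, no exception) → 'D' (after the try/except). Output: YD

Answer: YD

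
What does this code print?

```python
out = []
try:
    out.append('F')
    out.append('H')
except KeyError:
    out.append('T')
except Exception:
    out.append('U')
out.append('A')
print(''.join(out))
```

Execution trace: 'F' (try body) → 'H' (try body, no exception) → 'A' (after the try/except). Output: FHA

Answer: FHA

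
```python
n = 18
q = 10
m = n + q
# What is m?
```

Trace:
`n = 18` → n = 18
`q = 10` → q = 10
`m = n + q` → m = 28
So m = 28

Answer: 28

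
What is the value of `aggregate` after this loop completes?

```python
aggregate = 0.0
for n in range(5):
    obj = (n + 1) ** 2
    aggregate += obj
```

Sum of squared losses 1² + 2² + ... + 5²
`aggregate` takes the values: 0.0 → 1.0 → 5.0 → 14.0 → 30.0 → 55.0

Answer: 55.0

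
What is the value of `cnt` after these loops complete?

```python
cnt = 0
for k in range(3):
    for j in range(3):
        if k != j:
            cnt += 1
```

3² - 3 (exclude diagonal)
`cnt` takes the values: 0 → 1 → 2 → 3 → 4 → 5 → 6

Answer: 6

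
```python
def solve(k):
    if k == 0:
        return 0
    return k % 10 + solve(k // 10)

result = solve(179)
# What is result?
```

Sum of digits of 179: 9 + 7 + 1 = 17

Answer: 17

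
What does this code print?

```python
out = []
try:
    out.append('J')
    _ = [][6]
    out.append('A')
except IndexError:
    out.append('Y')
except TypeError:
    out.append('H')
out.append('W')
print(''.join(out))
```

Execution trace: 'J' (try body) → 'Y' (except IndexError) → 'W' (after the try/except). Output: JYW

Answer: JYW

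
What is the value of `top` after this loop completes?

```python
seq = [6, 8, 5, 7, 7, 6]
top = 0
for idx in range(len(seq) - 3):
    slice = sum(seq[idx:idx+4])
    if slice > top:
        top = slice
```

Max sum of 4-element window in [6, 8, 5, 7, 7, 6]
`top` takes the values: 0 → 26 → 27

Answer: 27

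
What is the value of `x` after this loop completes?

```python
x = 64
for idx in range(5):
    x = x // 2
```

Halve 5 times: 64 // 2^5 = 2
`x` takes the values: 64 → 32 → 16 → 8 → 4 → 2

Answer: 2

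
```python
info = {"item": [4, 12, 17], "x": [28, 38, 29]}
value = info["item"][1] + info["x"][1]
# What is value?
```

Trace:
`info = {"item": [4, 12, 17], "x": [28, 38, 29]}` → info = {'item': [4, 12, 17], 'x': [28, 38, 29]}
`value = info["item"][1] + info["x"][1]` → value = 50
So value = 50

Answer: 50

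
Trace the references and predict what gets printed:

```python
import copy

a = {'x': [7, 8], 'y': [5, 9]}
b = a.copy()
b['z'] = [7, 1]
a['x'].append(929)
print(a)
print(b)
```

Key concept: shallow copy of dict with mutable values.
Step by step:
`a = {'x': [7, 8], 'y': [5, 9]}` → a = {'x': [7, 8], 'y': [5, 9]}
`b = a.copy()` → b = {'x': [7, 8], 'y': [5, 9]}
`b['z'] = [7, 1]` → b = {'x': [7, 8], 'y': [5, 9], 'z': [7, 1]}
`a['x'].append(929)` → a = {'x': [7, 8, 929], 'y': [5, 9]}; b = {'x': [7, 8, 929], 'y': [5, 9], 'z': [7, 1]}
`print(a)` → prints {'x': [7, 8, 929], 'y': [5, 9]}
`print(b)` → prints {'x': [7, 8, 929], 'y': [5, 9], 'z': [7, 1]}

Answer:
{'x': [7, 8, 929], 'y': [5, 9]}
{'x': [7, 8, 929], 'y': [5, 9], 'z': [7, 1]}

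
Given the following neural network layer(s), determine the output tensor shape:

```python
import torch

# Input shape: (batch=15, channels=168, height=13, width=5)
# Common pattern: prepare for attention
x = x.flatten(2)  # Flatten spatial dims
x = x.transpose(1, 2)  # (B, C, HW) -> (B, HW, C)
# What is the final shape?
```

Input: (15, 168, 13, 5) -> after flatten(2): (15, 168, 65) -> Output: (15, 65, 168)

Answer: (15, 65, 168)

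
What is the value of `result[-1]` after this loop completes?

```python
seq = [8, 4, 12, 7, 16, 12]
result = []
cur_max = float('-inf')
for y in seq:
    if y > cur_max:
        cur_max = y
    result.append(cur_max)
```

Running max ends at 16
`result` takes the values: [] → [8] → [8, 8] → [8, 8, 12] → [8, 8, 12, 12] → [8, 8, 12, 12, 16] → [8, 8, 12, 12, 16, 16]
So `result[-1]` = 16

Answer: 16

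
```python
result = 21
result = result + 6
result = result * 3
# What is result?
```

Trace:
`result = 21` → result = 21
`result = result + 6` → result = 27
`result = result * 3` → result = 81
So result = 81

Answer: 81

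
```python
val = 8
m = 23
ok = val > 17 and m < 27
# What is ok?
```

Trace:
`val = 8` → val = 8
`m = 23` → m = 23
`ok = val > 17 and m < 27` → ok = False
So ok = False

Answer: False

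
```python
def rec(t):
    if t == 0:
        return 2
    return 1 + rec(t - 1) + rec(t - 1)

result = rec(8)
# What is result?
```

rec(t) = 1 + 2·rec(t-1), rec(0)=2. Closed form: (2+1)·2^8 - 1 = 767.

Answer: 767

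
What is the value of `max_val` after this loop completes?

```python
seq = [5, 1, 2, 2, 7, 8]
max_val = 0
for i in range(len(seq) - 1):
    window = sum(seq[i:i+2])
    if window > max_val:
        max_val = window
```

Max sum of 2-element window in [5, 1, 2, 2, 7, 8]
`max_val` takes the values: 0 → 6 → 9 → 15

Answer: 15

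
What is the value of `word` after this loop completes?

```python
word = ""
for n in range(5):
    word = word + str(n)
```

Concatenate digits 0 to 4
`word` takes the values: "" → "0" → "01" → "012" → "0123" → "01234"

Answer: "01234"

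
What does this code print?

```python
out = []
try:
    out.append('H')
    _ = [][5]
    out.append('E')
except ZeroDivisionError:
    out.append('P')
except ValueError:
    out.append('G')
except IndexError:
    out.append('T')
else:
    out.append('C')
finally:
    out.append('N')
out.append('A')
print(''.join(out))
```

Execution trace: 'H' (try body) → 'T' (except IndexError) → 'N' (finally) → 'A' (after the try/except). Output: HTNA

Answer: HTNA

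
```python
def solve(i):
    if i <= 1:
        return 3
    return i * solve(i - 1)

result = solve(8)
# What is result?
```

solve(8) = 8 * 7 * 6 * 5 * 4 * 3 * 2 * 3 = 120960

Answer: 120960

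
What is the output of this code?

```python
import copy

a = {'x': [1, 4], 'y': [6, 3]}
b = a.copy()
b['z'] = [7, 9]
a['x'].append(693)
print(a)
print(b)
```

Key concept: shallow copy of dict with mutable values.
Step by step:
`a = {'x': [1, 4], 'y': [6, 3]}` → a = {'x': [1, 4], 'y': [6, 3]}
`b = a.copy()` → b = {'x': [1, 4], 'y': [6, 3]}
`b['z'] = [7, 9]` → b = {'x': [1, 4], 'y': [6, 3], 'z': [7, 9]}
`a['x'].append(693)` → a = {'x': [1, 4, 693], 'y': [6, 3]}; b = {'x': [1, 4, 693], 'y': [6, 3], 'z': [7, 9]}
`print(a)` → prints {'x': [1, 4, 693], 'y': [6, 3]}
`print(b)` → prints {'x': [1, 4, 693], 'y': [6, 3], 'z': [7, 9]}

Answer:
{'x': [1, 4, 693], 'y': [6, 3]}
{'x': [1, 4, 693], 'y': [6, 3], 'z': [7, 9]}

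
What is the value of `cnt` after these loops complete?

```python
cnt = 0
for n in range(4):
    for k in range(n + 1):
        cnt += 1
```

Triangle: 1 + 2 + ... + 4
`cnt` takes the values: 0 → 1 → 2 → 3 → 4 → 5 → 6 → 7 → 8 → 9 → 10

Answer: 10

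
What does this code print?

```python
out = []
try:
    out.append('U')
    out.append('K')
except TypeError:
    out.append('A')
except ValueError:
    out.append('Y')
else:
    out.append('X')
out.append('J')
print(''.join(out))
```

Execution trace: 'U' (try body) → 'K' (try body, no exception) → 'X' (else) → 'J' (after the try/except). Output: UKXJ

Answer: UKXJ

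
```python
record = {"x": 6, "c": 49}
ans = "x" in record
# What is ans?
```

Trace:
`record = {"x": 6, "c": 49}` → record = {'x': 6, 'c': 49}
`ans = "x" in record` → ans = True
So ans = True

Answer: True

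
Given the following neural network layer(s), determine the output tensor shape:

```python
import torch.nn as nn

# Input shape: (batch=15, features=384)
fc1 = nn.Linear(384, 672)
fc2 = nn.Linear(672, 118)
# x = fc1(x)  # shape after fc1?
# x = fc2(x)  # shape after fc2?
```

Input: (15, 384) -> after fc1: (15, 672) -> Output: (15, 118)

Answer: (15, 118)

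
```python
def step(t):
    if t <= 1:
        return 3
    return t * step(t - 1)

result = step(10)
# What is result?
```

step(10) = 10 * 9 * 8 * 7 * 6 * 5 * 4 * 3 * 2 * 3 = 10886400

Answer: 10886400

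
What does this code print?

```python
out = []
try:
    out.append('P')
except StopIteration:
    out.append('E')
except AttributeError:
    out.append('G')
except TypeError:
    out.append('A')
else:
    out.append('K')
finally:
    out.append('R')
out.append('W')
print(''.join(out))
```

Execution trace: 'P' (try body, no exception) → 'K' (else) → 'R' (finally) → 'W' (after the try/except). Output: PKRW

Answer: PKRW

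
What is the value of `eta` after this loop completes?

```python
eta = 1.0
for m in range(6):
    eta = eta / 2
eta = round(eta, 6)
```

Halving LR 6 times: 1 / 2^6
`eta` takes the values: 1.0 → 0.5 → 0.25 → 0.125 → 0.0625 → 0.03125 → 0.015625

Answer: 0.015625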